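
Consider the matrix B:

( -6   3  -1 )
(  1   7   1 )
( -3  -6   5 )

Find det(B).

det(B) = -285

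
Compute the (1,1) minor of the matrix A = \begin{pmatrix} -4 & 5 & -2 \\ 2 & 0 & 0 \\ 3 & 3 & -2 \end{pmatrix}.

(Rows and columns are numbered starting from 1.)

0

Delete row 1 and column 1; the remaining 2×2 submatrix is [0 0; 3 -2].
Its determinant is 0·(-2) − 0·3 = 0.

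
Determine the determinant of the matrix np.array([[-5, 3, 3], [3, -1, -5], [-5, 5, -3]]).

The determinant is -8.

Expand along column 1:
  + (-5) · |-1 -5; 5 -3| = (-5)·(3 − (-25)) = -140
  − 3 · |3 3; 5 -3| = −3·(-9 − 15) = 72
  + (-5) · |3 3; -1 -5| = (-5)·(-15 − (-3)) = 60
Sum: (-140) + (72) + (60) = -8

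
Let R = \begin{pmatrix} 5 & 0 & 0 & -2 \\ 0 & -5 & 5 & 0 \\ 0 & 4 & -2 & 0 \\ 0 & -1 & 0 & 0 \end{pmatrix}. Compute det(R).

|R| = 0

Expand along row 4 (it has 3 zeros):
  + (-1) · M_42   where M_42 = det([5 0 -2; 0 5 0; 0 -2 0]) = 0
det = (+1)·(-1)·(0) = 0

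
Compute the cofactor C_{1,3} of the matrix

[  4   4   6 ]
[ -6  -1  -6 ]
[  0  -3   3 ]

The cofactor is 18.

Delete row 1 and column 3; the remaining 2×2 submatrix is [-6 -1; 0 -3].
Its determinant is (-6)·(-3) − (-1)·0 = 18.
The cofactor carries sign (−1)^(1+3) = +1, so C_{1,3} = +(18) = 18.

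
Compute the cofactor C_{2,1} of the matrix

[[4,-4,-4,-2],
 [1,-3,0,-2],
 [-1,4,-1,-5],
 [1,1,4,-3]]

The cofactor is 154.

Delete row 2 and column 1; the remaining 3×3 submatrix is [-4 -4 -2; 4 -1 -5; 1 4 -3].
Its determinant is -154.
The cofactor carries sign (−1)^(2+1) = −1, so C_{2,1} = −(-154) = 154.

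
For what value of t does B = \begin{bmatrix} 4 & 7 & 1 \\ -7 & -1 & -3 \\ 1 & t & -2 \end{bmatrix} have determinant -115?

t = -1

Expanding along the column containing t, det(B) is linear in t: det(B) = (5)·t + (-110).
Set (5)·t + (-110) = -115  ⇒  (5)·t = -5  ⇒  t = -1.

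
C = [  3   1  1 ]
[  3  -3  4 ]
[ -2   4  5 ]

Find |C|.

Expand along row 1:
  + 3 · |-3 4; 4 5| = 3·(-15 − 16) = -93
  − 1 · |3 4; -2 5| = −1·(15 − (-8)) = -23
  + 1 · |3 -3; -2 4| = 1·(12 − 6) = 6
Sum: (-93) + (-23) + (6) = -110

|C| = -110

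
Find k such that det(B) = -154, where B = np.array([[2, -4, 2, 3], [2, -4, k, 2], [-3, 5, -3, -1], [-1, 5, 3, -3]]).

Expanding along the column containing k, det(B) is linear in k: det(B) = (18)·k + (-28).
Set (18)·k + (-28) = -154  ⇒  (18)·k = -126  ⇒  k = -7.

k = -7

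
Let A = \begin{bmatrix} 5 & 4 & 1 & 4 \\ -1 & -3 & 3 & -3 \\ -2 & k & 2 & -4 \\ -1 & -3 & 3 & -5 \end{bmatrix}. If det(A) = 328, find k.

k = 7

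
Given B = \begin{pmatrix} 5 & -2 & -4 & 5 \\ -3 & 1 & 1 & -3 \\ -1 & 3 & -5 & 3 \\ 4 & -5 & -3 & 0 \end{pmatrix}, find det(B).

Expand along row 4 (it has 1 zero):
  − (4) · M_41   where M_41 = det([-2 -4 5; 1 1 -3; 3 -5 3]) = 32
  + (-5) · M_42   where M_42 = det([5 -4 5; -3 1 -3; -1 -5 3]) = -28
  − (-3) · M_43   where M_43 = det([5 -2 5; -3 1 -3; -1 3 3]) = -4
det = (-1)·(4)·(32) + (+1)·(-5)·(-28) + (-1)·(-3)·(-4) = 0

0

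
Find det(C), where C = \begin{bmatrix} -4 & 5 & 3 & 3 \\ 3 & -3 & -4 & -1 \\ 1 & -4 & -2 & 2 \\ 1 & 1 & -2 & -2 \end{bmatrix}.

|C| = -27

Expand along row 1:
  + (-4) · M_11   where M_11 = det([-3 -4 -1; -4 -2 2; 1 -2 -2]) = -10
  − (5) · M_12   where M_12 = det([3 -4 -1; 1 -2 2; 1 -2 -2]) = 8
  + (3) · M_13   where M_13 = det([3 -3 -1; 1 -4 2; 1 1 -2]) = 1
  − (3) · M_14   where M_14 = det([3 -3 -4; 1 -4 -2; 1 1 -2]) = 10
det = (+1)·(-4)·(-10) + (-1)·(5)·(8) + (+1)·(3)·(1) + (-1)·(3)·(10) = -27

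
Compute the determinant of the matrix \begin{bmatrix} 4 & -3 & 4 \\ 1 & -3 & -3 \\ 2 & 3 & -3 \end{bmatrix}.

117

Expand along row 1:
  + 4 · |-3 -3; 3 -3| = 4·(9 − (-9)) = 72
  − (-3) · |1 -3; 2 -3| = −(-3)·(-3 − (-6)) = 9
  + 4 · |1 -3; 2 3| = 4·(3 − (-6)) = 36
Sum: (72) + (9) + (36) = 117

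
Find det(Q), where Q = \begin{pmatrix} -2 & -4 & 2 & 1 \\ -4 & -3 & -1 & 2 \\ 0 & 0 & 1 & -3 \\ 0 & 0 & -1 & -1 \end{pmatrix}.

Q is block upper-triangular with a 2×2 block and a 2×2 block on the diagonal, so its determinant equals the product of the determinants of the diagonal blocks.
det of the 2×2 block = -10
det of the 2×2 block = -4
det = (-10)·(-4) = 40

|Q| = 40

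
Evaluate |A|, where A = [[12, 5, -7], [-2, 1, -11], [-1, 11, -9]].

1456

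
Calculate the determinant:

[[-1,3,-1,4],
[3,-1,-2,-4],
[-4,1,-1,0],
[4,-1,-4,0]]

The determinant is 200.

Expand along column 4 (it has 2 zeros):
  − (4) · M_14   where M_14 = det([3 -1 -2; -4 1 -1; 4 -1 -4]) = 5
  + (-4) · M_24   where M_24 = det([-1 3 -1; -4 1 -1; 4 -1 -4]) = -55
det = (-1)·(4)·(5) + (+1)·(-4)·(-55) = 200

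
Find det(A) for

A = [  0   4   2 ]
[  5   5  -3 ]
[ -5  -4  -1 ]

The determinant is 90.

Expand along column 1:
  − 5 · |4 2; -4 -1| = −5·(-4 − (-8)) = -20
  + (-5) · |4 2; 5 -3| = (-5)·(-12 − 10) = 110
Sum: (-20) + (110) = 90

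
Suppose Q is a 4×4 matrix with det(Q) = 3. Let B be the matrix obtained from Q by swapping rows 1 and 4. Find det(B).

det(B) = -3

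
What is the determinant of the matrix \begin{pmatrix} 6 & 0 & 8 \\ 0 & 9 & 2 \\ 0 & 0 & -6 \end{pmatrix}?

-324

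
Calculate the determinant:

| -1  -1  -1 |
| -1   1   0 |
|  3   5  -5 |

The determinant is 18.

Expand along row 2:
  − (-1) · |-1 -1; 5 -5| = −(-1)·(5 − (-5)) = 10
  + 1 · |-1 -1; 3 -5| = 1·(5 − (-3)) = 8
Sum: (10) + (8) = 18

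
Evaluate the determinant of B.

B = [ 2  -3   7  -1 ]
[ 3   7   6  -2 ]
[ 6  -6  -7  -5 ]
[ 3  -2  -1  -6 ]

Expand along row 1:
  + (2) · M_11   where M_11 = det([7 6 -2; -6 -7 -5; -2 -1 -6]) = 119
  − (-3) · M_12   where M_12 = det([3 6 -2; 6 -7 -5; 3 -1 -6]) = 207
  + (7) · M_13   where M_13 = det([3 7 -2; 6 -6 -5; 3 -2 -6]) = 213
  − (-1) · M_14   where M_14 = det([3 7 6; 6 -6 -7; 3 -2 -1]) = -93
det = (+1)·(2)·(119) + (-1)·(-3)·(207) + (+1)·(7)·(213) + (-1)·(-1)·(-93) = 2257

|B| = 2257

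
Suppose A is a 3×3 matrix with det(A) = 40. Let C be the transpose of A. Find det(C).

det(Aᵀ) = det(A).
det(C) = (1)·(40) = 40

The determinant is 40.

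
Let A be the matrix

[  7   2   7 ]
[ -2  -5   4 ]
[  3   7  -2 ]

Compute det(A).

Expand along row 1:
  + 7 · |-5 4; 7 -2| = 7·(10 − 28) = -126
  − 2 · |-2 4; 3 -2| = −2·(4 − 12) = 16
  + 7 · |-2 -5; 3 7| = 7·(-14 − (-15)) = 7
Sum: (-126) + (16) + (7) = -103

-103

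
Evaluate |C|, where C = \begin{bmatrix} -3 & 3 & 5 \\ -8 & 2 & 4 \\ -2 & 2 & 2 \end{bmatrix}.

-24

Expand along row 1:
  + (-3) · |2 4; 2 2| = (-3)·(4 − 8) = 12
  − 3 · |-8 4; -2 2| = −3·(-16 − (-8)) = 24
  + 5 · |-8 2; -2 2| = 5·(-16 − (-4)) = -60
Sum: (12) + (24) + (-60) = -24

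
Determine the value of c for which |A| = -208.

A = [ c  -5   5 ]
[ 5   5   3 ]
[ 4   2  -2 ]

c = 3

Expanding along the row containing c, det(A) is linear in c: det(A) = (-16)·c + (-160).
Set (-16)·c + (-160) = -208  ⇒  (-16)·c = -48  ⇒  c = 3.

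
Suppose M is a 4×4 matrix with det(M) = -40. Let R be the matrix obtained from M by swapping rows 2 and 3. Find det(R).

Swapping two rows multiplies the determinant by −1.
det(R) = (-1)·(-40) = 40

|R| = 40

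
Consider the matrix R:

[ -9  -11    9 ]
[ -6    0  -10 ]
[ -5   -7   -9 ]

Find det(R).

Expand along column 2:
  − (-11) · |-6 -10; -5 -9| = −(-11)·(54 − 50) = 44
  − (-7) · |-9 9; -6 -10| = −(-7)·(90 − (-54)) = 1008
Sum: (44) + (1008) = 1052

1052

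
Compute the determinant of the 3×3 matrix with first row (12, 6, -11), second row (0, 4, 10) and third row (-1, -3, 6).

Expand along column 1:
  + 12 · |4 10; -3 6| = 12·(24 − (-30)) = 648
  + (-1) · |6 -11; 4 10| = (-1)·(60 − (-44)) = -104
Sum: (648) + (-104) = 544

544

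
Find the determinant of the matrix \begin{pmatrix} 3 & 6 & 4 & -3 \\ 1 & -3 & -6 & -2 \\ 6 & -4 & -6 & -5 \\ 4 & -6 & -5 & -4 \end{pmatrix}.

Expand along row 1:
  + (3) · M_11   where M_11 = det([-3 -6 -2; -4 -6 -5; -6 -5 -4]) = -49
  − (6) · M_12   where M_12 = det([1 -6 -2; 6 -6 -5; 4 -5 -4]) = -13
  + (4) · M_13   where M_13 = det([1 -3 -2; 6 -4 -5; 4 -6 -4]) = 14
  − (-3) · M_14   where M_14 = det([1 -3 -6; 6 -4 -6; 4 -6 -5]) = 86
det = (+1)·(3)·(-49) + (-1)·(6)·(-13) + (+1)·(4)·(14) + (-1)·(-3)·(86) = 245

245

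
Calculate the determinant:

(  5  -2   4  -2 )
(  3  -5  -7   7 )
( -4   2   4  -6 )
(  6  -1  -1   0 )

546

Expand along row 4 (it has 1 zero):
  − (6) · M_41   where M_41 = det([-2 4 -2; -5 -7 7; 2 4 -6]) = -80
  + (-1) · M_42   where M_42 = det([5 4 -2; 3 -7 7; -4 4 -6]) = 62
  − (-1) · M_43   where M_43 = det([5 -2 -2; 3 -5 7; -4 2 -6]) = 128
det = (-1)·(6)·(-80) + (+1)·(-1)·(62) + (-1)·(-1)·(128) = 546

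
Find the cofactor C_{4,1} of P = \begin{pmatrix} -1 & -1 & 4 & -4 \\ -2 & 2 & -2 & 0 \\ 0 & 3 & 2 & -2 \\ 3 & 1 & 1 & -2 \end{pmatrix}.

Delete row 4 and column 1; the remaining 3×3 submatrix is [-1 4 -4; 2 -2 0; 3 2 -2].
Its determinant is -28.
The cofactor carries sign (−1)^(4+1) = −1, so C_{4,1} = −(-28) = 28.

28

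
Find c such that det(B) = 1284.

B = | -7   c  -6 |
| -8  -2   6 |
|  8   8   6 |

c = 6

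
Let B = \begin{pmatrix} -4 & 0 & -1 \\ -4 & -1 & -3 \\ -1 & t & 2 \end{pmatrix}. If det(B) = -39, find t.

6

Expanding along the column containing t, det(B) is linear in t: det(B) = (-8)·t + (9).
Set (-8)·t + (9) = -39  ⇒  (-8)·t = -48  ⇒  t = 6.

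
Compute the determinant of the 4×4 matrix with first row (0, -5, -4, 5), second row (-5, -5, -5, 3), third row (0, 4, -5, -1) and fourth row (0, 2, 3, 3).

Expand along column 1 (it has 3 zeros):
  − (-5) · M_21   where M_21 = det([-5 -4 5; 4 -5 -1; 2 3 3]) = 226
det = (-1)·(-5)·(226) = 1130

1130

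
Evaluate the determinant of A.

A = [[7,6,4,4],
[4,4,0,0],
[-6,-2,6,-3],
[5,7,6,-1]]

The determinant is -112.

Expand along row 2 (it has 2 zeros):
  − (4) · M_21   where M_21 = det([6 4 4; -2 6 -3; 7 6 -1]) = -236
  + (4) · M_22   where M_22 = det([7 4 4; -6 6 -3; 5 6 -1]) = -264
det = (-1)·(4)·(-236) + (+1)·(4)·(-264) = -112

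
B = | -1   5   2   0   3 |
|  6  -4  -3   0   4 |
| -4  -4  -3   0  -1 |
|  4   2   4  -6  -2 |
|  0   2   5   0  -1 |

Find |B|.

det(B) = -3780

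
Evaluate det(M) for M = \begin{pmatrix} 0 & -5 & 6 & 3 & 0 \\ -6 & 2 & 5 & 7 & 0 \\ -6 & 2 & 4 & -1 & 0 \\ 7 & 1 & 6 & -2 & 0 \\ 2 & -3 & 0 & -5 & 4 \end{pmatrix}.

|M| = -14220

Expand along column 5 (it has 4 zeros):
  + (4) · M_55   where M_55 = det([0 -5 6 3; -6 2 5 7; -6 2 4 -1; 7 1 6 -2]) = -3555
det = (+1)·(4)·(-3555) = -14220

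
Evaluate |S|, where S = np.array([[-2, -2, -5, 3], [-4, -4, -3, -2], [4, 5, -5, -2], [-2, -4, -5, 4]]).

The determinant is -354.

Expand along row 1:
  + (-2) · M_11   where M_11 = det([-4 -3 -2; 5 -5 -2; -4 -5 4]) = 246
  − (-2) · M_12   where M_12 = det([-4 -3 -2; 4 -5 -2; -2 -5 4]) = 216
  + (-5) · M_13   where M_13 = det([-4 -4 -2; 4 5 -2; -2 -4 4]) = 12
  − (3) · M_14   where M_14 = det([-4 -4 -3; 4 5 -5; -2 -4 -5]) = 78
det = (+1)·(-2)·(246) + (-1)·(-2)·(216) + (+1)·(-5)·(12) + (-1)·(3)·(78) = -354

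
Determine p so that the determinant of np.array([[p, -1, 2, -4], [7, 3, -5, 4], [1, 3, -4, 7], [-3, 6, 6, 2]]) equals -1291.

9

Expanding along the column containing p, det(A) is linear in p: det(A) = (-162)·p + (167).
Set (-162)·p + (167) = -1291  ⇒  (-162)·p = -1458  ⇒  p = 9.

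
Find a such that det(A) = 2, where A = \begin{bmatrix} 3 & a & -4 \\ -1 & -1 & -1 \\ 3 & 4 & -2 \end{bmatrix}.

4

Expanding along the column containing a, det(A) is linear in a: det(A) = (-5)·a + (22).
Set (-5)·a + (22) = 2  ⇒  (-5)·a = -20  ⇒  a = 4.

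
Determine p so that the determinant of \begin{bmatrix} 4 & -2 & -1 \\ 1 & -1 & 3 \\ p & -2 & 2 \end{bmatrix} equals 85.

-9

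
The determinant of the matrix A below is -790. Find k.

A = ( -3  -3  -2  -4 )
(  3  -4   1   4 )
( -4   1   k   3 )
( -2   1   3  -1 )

Expanding along the column containing k, det(A) is linear in k: det(A) = (35)·k + (-615).
Set (35)·k + (-615) = -790  ⇒  (35)·k = -175  ⇒  k = -5.

k = -5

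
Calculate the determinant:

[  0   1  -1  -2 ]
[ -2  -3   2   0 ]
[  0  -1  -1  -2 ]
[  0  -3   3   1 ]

Expand along column 1 (it has 3 zeros):
  − (-2) · M_21   where M_21 = det([1 -1 -2; -1 -1 -2; -3 3 1]) = 10
det = (-1)·(-2)·(10) = 20

20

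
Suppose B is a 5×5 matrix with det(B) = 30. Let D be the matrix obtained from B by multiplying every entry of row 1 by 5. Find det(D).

Scaling one row by 5 multiplies the determinant by 5.
det(D) = (5)·(30) = 150

150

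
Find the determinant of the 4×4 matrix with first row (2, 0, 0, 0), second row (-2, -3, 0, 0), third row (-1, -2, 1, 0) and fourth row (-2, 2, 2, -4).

24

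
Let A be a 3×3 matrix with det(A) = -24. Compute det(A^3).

The determinant is -13824.

det(A^3) = (det A)^3 = (-24)^3 = -13824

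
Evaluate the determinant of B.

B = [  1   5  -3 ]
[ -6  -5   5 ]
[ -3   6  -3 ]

Expand along column 1:
  + 1 · |-5 5; 6 -3| = 1·(15 − 30) = -15
  − (-6) · |5 -3; 6 -3| = −(-6)·(-15 − (-18)) = 18
  + (-3) · |5 -3; -5 5| = (-3)·(25 − 15) = -30
Sum: (-15) + (18) + (-30) = -27

|B| = -27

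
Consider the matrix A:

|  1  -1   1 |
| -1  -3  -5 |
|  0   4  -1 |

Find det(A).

20

Expand along column 1:
  + 1 · |-3 -5; 4 -1| = 1·(3 − (-20)) = 23
  − (-1) · |-1 1; 4 -1| = −(-1)·(1 − 4) = -3
Sum: (23) + (-3) = 20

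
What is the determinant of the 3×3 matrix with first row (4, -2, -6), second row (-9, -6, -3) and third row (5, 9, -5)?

Expand along column 1:
  + 4 · |-6 -3; 9 -5| = 4·(30 − (-27)) = 228
  − (-9) · |-2 -6; 9 -5| = −(-9)·(10 − (-54)) = 576
  + 5 · |-2 -6; -6 -3| = 5·(6 − 36) = -150
Sum: (228) + (576) + (-150) = 654

654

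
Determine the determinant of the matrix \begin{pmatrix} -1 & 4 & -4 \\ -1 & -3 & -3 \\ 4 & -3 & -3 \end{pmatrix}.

The determinant is -120.

Expand along row 1:
  + (-1) · |-3 -3; -3 -3| = (-1)·(9 − 9) = 0
  − 4 · |-1 -3; 4 -3| = −4·(3 − (-12)) = -60
  + (-4) · |-1 -3; 4 -3| = (-4)·(3 − (-12)) = -60
Sum: (0) + (-60) + (-60) = -120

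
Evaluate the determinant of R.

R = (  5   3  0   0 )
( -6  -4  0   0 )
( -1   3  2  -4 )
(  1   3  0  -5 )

det(R) = 20

R is block lower-triangular with a 2×2 block and a 2×2 block on the diagonal, so its determinant equals the product of the determinants of the diagonal blocks.
det of the 2×2 block = -2
det of the 2×2 block = -10
det = (-2)·(-10) = 20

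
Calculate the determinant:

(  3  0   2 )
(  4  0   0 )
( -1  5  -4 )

Expand along row 2:
  − 4 · |0 2; 5 -4| = −4·(0 − 10) = 40

40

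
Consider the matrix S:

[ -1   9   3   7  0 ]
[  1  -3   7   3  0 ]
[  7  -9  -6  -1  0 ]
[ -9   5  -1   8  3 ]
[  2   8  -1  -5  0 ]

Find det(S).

Expand along column 5 (it has 4 zeros):
  − (3) · M_45   where M_45 = det([-1 9 3 7; 1 -3 7 3; 7 -9 -6 -1; 2 8 -1 -5]) = -5790
det = (-1)·(3)·(-5790) = 17370

The determinant is 17370.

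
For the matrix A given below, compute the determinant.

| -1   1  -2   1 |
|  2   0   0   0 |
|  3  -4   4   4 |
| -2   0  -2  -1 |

-40

Expand along row 2 (it has 3 zeros):
  − (2) · M_21   where M_21 = det([1 -2 1; -4 4 4; 0 -2 -1]) = 20
det = (-1)·(2)·(20) = -40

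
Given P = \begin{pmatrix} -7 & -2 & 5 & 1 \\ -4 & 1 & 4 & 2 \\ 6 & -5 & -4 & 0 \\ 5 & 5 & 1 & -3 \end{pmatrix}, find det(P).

The determinant is 484.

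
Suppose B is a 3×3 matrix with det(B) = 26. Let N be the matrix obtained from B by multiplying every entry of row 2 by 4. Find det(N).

Scaling one row by 4 multiplies the determinant by 4.
det(N) = (4)·(26) = 104

104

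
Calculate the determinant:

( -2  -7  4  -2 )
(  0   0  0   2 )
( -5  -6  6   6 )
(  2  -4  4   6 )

The determinant is -192.

Expand along row 2 (it has 3 zeros):
  + (2) · M_24   where M_24 = det([-2 -7 4; -5 -6 6; 2 -4 4]) = -96
det = (+1)·(2)·(-96) = -192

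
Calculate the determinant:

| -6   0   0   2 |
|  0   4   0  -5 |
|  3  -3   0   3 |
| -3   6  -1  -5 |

Expand along column 3 (it has 3 zeros):
  − (-1) · M_43   where M_43 = det([-6 0 2; 0 4 -5; 3 -3 3]) = -6
det = (-1)·(-1)·(-6) = -6

-6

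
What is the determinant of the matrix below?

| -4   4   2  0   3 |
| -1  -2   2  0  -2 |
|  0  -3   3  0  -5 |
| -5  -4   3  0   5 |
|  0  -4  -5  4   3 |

-252

Expand along column 4 (it has 4 zeros):
  − (4) · M_54   where M_54 = det([-4 4 2 3; -1 -2 2 -2; 0 -3 3 -5; -5 -4 3 5]) = 63
det = (-1)·(4)·(63) = -252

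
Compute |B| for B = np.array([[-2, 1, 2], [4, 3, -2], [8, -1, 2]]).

Expand along row 1:
  + (-2) · |3 -2; -1 2| = (-2)·(6 − 2) = -8
  − 1 · |4 -2; 8 2| = −1·(8 − (-16)) = -24
  + 2 · |4 3; 8 -1| = 2·(-4 − 24) = -56
Sum: (-8) + (-24) + (-56) = -88

-88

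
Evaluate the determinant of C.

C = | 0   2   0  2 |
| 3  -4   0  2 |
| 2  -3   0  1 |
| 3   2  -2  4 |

Expand along column 3 (it has 3 zeros):
  − (-2) · M_43   where M_43 = det([0 2 2; 3 -4 2; 2 -3 1]) = 0
det = (-1)·(-2)·(0) = 0

0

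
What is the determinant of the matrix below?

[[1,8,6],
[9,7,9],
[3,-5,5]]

Expand along column 1:
  + 1 · |7 9; -5 5| = 1·(35 − (-45)) = 80
  − 9 · |8 6; -5 5| = −9·(40 − (-30)) = -630
  + 3 · |8 6; 7 9| = 3·(72 − 42) = 90
Sum: (80) + (-630) + (90) = -460

-460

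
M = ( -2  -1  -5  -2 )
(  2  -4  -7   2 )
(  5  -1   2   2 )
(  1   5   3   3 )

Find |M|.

Expand along row 1:
  + (-2) · M_11   where M_11 = det([-4 -7 2; -1 2 2; 5 3 3]) = -117
  − (-1) · M_12   where M_12 = det([2 -7 2; 5 2 2; 1 3 3]) = 117
  + (-5) · M_13   where M_13 = det([2 -4 2; 5 -1 2; 1 5 3]) = 78
  − (-2) · M_14   where M_14 = det([2 -4 -7; 5 -1 2; 1 5 3]) = -156
det = (+1)·(-2)·(-117) + (-1)·(-1)·(117) + (+1)·(-5)·(78) + (-1)·(-2)·(-156) = -351

-351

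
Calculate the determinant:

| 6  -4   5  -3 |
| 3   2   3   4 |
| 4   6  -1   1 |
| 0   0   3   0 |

Expand along row 4 (it has 3 zeros):
  − (3) · M_43   where M_43 = det([6 -4 -3; 3 2 4; 4 6 1]) = -214
det = (-1)·(3)·(-214) = 642

642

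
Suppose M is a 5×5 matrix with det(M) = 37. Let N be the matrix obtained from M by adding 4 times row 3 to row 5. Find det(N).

det(N) = 37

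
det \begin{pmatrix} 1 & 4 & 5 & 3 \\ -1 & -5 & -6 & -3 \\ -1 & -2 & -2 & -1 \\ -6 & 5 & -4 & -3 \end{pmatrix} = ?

Expand along row 1:
  + (1) · M_11   where M_11 = det([-5 -6 -3; -2 -2 -1; 5 -4 -3]) = 2
  − (4) · M_12   where M_12 = det([-1 -6 -3; -1 -2 -1; -6 -4 -3]) = 4
  + (5) · M_13   where M_13 = det([-1 -5 -3; -1 -2 -1; -6 5 -3]) = 25
  − (3) · M_14   where M_14 = det([-1 -5 -6; -1 -2 -2; -6 5 -4]) = 44
det = (+1)·(1)·(2) + (-1)·(4)·(4) + (+1)·(5)·(25) + (-1)·(3)·(44) = -21

The determinant is -21.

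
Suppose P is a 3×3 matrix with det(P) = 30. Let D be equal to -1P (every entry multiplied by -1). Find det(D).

For a 3×3 matrix, det(-1P) = (-1)^3·det(P) = -1·det(P).
det(D) = (-1)·(30) = -30

-30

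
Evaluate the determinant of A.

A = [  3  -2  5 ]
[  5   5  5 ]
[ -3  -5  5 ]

|A| = 180

Expand along row 1:
  + 3 · |5 5; -5 5| = 3·(25 − (-25)) = 150
  − (-2) · |5 5; -3 5| = −(-2)·(25 − (-15)) = 80
  + 5 · |5 5; -3 -5| = 5·(-25 − (-15)) = -50
Sum: (150) + (80) + (-50) = 180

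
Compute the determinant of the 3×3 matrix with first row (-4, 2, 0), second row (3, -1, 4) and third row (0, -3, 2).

Expand along row 1:
  + (-4) · |-1 4; -3 2| = (-4)·(-2 − (-12)) = -40
  − 2 · |3 4; 0 2| = −2·(6 − 0) = -12
Sum: (-40) + (-12) = -52

-52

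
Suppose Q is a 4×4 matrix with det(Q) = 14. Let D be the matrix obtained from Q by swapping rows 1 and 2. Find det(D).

det(D) = -14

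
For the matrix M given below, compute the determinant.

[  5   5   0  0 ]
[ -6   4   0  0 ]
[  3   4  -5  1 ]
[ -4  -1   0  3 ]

M is block lower-triangular with a 2×2 block and a 2×2 block on the diagonal, so its determinant equals the product of the determinants of the diagonal blocks.
det of the 2×2 block = 50
det of the 2×2 block = -15
det = (50)·(-15) = -750

-750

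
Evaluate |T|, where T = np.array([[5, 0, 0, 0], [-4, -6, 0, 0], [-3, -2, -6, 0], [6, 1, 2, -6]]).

-1080

T is lower triangular, so det(T) is the product of the diagonal entries:
det = (5) · (-6) · (-6) · (-6) = -1080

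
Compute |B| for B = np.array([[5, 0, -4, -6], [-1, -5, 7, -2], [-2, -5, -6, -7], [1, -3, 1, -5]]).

det(B) = -351

Expand along row 1 (it has 1 zero):
  + (5) · M_11   where M_11 = det([-5 7 -2; -5 -6 -7; -3 1 -5]) = -167
  + (-4) · M_13   where M_13 = det([-1 -5 -2; -2 -5 -7; 1 -3 -5]) = 59
  − (-6) · M_14   where M_14 = det([-1 -5 7; -2 -5 -6; 1 -3 1]) = 120
det = (+1)·(5)·(-167) + (+1)·(-4)·(59) + (-1)·(-6)·(120) = -351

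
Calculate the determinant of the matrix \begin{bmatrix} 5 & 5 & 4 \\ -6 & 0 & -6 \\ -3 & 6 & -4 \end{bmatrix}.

Expand along column 2:
  − 5 · |-6 -6; -3 -4| = −5·(24 − 18) = -30
  − 6 · |5 4; -6 -6| = −6·(-30 − (-24)) = 36
Sum: (-30) + (36) = 6

The determinant is 6.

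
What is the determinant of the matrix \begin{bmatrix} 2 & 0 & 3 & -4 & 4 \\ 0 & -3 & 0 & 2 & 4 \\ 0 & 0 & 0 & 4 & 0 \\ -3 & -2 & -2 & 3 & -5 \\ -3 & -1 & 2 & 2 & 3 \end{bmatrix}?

Expand along row 3 (it has 4 zeros):
  − (4) · M_34   where M_34 = det([2 0 3 4; 0 -3 0 4; -3 -2 -2 -5; -3 -1 2 3]) = -180
det = (-1)·(4)·(-180) = 720

The determinant is 720.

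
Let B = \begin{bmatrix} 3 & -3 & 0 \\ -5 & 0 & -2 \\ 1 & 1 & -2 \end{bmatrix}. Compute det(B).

The determinant is 42.

Expand along row 1:
  + 3 · |0 -2; 1 -2| = 3·(0 − (-2)) = 6
  − (-3) · |-5 -2; 1 -2| = −(-3)·(10 − (-2)) = 36
Sum: (6) + (36) = 42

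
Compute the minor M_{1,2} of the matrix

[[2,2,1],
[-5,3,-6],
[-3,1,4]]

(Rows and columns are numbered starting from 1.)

The minor is -38.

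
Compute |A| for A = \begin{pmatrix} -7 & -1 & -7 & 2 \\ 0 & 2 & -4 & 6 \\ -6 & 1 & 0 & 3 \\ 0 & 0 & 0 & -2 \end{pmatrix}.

|A| = 272

Expand along row 4 (it has 3 zeros):
  + (-2) · M_44   where M_44 = det([-7 -1 -7; 0 2 -4; -6 1 0]) = -136
det = (+1)·(-2)·(-136) = 272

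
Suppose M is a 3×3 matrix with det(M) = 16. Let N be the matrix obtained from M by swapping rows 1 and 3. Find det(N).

The determinant is -16.

Swapping two rows multiplies the determinant by −1.
det(N) = (-1)·(16) = -16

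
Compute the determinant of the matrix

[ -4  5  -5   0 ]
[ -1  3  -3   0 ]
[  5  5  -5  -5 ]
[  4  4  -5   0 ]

The determinant is 35.

Expand along column 4 (it has 3 zeros):
  − (-5) · M_34   where M_34 = det([-4 5 -5; -1 3 -3; 4 4 -5]) = 7
det = (-1)·(-5)·(7) = 35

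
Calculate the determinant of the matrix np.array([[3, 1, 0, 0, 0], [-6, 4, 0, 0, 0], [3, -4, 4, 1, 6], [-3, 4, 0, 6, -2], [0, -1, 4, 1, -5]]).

The determinant is -4752.

The matrix is block lower-triangular with a 2×2 block and a 3×3 block on the diagonal, so its determinant equals the product of the determinants of the diagonal blocks.
det of the 2×2 block = 18
det of the 3×3 block = -264
det = (18)·(-264) = -4752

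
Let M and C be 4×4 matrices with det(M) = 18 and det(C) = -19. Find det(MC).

det(MC) = det(M)·det(C) = (18)·(-19) = -342

-342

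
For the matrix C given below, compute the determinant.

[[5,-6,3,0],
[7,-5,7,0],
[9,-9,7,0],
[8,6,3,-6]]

-12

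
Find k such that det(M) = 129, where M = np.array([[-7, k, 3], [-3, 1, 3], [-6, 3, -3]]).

k = -2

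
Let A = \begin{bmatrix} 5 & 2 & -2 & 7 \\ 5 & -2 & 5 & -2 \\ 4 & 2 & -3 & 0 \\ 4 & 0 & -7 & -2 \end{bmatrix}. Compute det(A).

Expand along row 3 (it has 1 zero):
  + (4) · M_31   where M_31 = det([2 -2 7; -2 5 -2; 0 -7 -2]) = 58
  − (2) · M_32   where M_32 = det([5 -2 7; 5 5 -2; 4 -7 -2]) = -509
  + (-3) · M_33   where M_33 = det([5 2 7; 5 -2 -2; 4 0 -2]) = 80
det = (+1)·(4)·(58) + (-1)·(2)·(-509) + (+1)·(-3)·(80) = 1010

|A| = 1010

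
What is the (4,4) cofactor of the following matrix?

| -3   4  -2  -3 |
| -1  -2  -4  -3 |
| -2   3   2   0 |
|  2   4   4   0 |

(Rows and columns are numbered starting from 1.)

Delete row 4 and column 4; the remaining 3×3 submatrix is [-3 4 -2; -1 -2 -4; -2 3 2].
Its determinant is 30.
The cofactor carries sign (−1)^(4+4) = +1, so C_{4,4} = +(30) = 30.

The cofactor is 30.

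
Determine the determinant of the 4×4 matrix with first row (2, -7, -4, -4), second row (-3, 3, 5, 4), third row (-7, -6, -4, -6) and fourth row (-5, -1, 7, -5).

-2009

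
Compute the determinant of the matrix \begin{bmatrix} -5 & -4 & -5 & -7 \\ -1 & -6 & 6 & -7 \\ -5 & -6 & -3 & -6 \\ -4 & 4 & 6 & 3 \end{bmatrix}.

Expand along row 1:
  + (-5) · M_11   where M_11 = det([-6 6 -7; -6 -3 -6; 4 6 3]) = -30
  − (-4) · M_12   where M_12 = det([-1 6 -7; -5 -3 -6; -4 6 3]) = 501
  + (-5) · M_13   where M_13 = det([-1 -6 -7; -5 -6 -6; -4 4 3]) = 68
  − (-7) · M_14   where M_14 = det([-1 -6 6; -5 -6 -3; -4 4 6]) = -492
det = (+1)·(-5)·(-30) + (-1)·(-4)·(501) + (+1)·(-5)·(68) + (-1)·(-7)·(-492) = -1630

-1630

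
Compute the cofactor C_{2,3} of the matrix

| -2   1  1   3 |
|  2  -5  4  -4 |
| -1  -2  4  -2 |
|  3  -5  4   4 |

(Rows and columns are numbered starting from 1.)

-67

Delete row 2 and column 3; the remaining 3×3 submatrix is [-2 1 3; -1 -2 -2; 3 -5 4].
Its determinant is 67.
The cofactor carries sign (−1)^(2+3) = −1, so C_{2,3} = −(67) = -67.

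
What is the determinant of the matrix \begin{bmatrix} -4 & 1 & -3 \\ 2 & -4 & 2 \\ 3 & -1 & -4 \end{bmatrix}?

-88

Expand along row 1:
  + (-4) · |-4 2; -1 -4| = (-4)·(16 − (-2)) = -72
  − 1 · |2 2; 3 -4| = −1·(-8 − 6) = 14
  + (-3) · |2 -4; 3 -1| = (-3)·(-2 − (-12)) = -30
Sum: (-72) + (14) + (-30) = -88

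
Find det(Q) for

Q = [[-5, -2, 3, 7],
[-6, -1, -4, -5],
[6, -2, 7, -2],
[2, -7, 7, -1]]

The determinant is 1760.

Expand along row 1:
  + (-5) · M_11   where M_11 = det([-1 -4 -5; -2 7 -2; -7 7 -1]) = -230
  − (-2) · M_12   where M_12 = det([-6 -4 -5; 6 7 -2; 2 7 -1]) = -190
  + (3) · M_13   where M_13 = det([-6 -1 -5; 6 -2 -2; 2 -7 -1]) = 260
  − (7) · M_14   where M_14 = det([-6 -1 -4; 6 -2 7; 2 -7 7]) = -30
det = (+1)·(-5)·(-230) + (-1)·(-2)·(-190) + (+1)·(3)·(260) + (-1)·(7)·(-30) = 1760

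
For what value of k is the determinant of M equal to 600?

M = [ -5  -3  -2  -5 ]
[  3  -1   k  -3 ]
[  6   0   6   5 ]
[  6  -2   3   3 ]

Expanding along the column containing k, det(M) is linear in k: det(M) = (26)·k + (366).
Set (26)·k + (366) = 600  ⇒  (26)·k = 234  ⇒  k = 9.

k = 9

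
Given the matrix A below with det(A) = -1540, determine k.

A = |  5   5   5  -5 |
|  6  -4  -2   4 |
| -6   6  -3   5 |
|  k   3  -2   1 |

k = 4

Expanding along the row containing k, det(A) is linear in k: det(A) = (-110)·k + (-1100).
Set (-110)·k + (-1100) = -1540  ⇒  (-110)·k = -440  ⇒  k = 4.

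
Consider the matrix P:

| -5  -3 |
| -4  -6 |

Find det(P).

det(P) = 18

det(P) = (-5)·(-6) − (-3)·(-4) = 30 − 12 = 18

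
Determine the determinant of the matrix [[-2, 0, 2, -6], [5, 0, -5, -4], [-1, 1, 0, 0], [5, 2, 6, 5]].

The determinant is 494.

Expand along row 3 (it has 2 zeros):
  + (-1) · M_31   where M_31 = det([0 2 -6; 0 -5 -4; 2 6 5]) = -76
  − (1) · M_32   where M_32 = det([-2 2 -6; 5 -5 -4; 5 6 5]) = -418
det = (+1)·(-1)·(-76) + (-1)·(1)·(-418) = 494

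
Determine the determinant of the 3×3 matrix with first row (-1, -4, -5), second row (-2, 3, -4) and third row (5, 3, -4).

217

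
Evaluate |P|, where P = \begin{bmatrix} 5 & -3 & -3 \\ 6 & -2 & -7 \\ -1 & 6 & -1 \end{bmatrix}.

The determinant is 79.

Expand along row 1:
  + 5 · |-2 -7; 6 -1| = 5·(2 − (-42)) = 220
  − (-3) · |6 -7; -1 -1| = −(-3)·(-6 − 7) = -39
  + (-3) · |6 -2; -1 6| = (-3)·(36 − 2) = -102
Sum: (220) + (-39) + (-102) = 79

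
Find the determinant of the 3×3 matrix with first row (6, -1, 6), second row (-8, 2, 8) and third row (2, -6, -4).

520

Expand along column 1:
  + 6 · |2 8; -6 -4| = 6·(-8 − (-48)) = 240
  − (-8) · |-1 6; -6 -4| = −(-8)·(4 − (-36)) = 320
  + 2 · |-1 6; 2 8| = 2·(-8 − 12) = -40
Sum: (240) + (320) + (-40) = 520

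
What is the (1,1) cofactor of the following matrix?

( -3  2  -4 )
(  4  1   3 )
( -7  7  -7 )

-28

Delete row 1 and column 1; the remaining 2×2 submatrix is [1 3; 7 -7].
Its determinant is 1·(-7) − 3·7 = -28.
The cofactor carries sign (−1)^(1+1) = +1, so C_{1,1} = +(-28) = -28.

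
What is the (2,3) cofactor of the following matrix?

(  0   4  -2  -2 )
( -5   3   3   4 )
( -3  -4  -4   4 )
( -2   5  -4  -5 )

Delete row 2 and column 3; the remaining 3×3 submatrix is [0 4 -2; -3 -4 4; -2 5 -5].
Its determinant is -46.
The cofactor carries sign (−1)^(2+3) = −1, so C_{2,3} = −(-46) = 46.

46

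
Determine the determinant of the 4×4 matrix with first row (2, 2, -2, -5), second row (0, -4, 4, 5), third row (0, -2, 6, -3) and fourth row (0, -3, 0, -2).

Expand along column 1 (it has 3 zeros):
  + (2) · M_11   where M_11 = det([-4 4 5; -2 6 -3; -3 0 -2]) = 158
det = (+1)·(2)·(158) = 316

316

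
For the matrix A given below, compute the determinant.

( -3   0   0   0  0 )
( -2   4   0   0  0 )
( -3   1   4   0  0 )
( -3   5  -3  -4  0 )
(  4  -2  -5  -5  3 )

576

A is lower triangular, so det(A) is the product of the diagonal entries:
det = (-3) · (4) · (4) · (-4) · (3) = 576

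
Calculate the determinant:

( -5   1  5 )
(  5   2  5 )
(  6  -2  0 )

-130

Expand along row 3:
  + 6 · |1 5; 2 5| = 6·(5 − 10) = -30
  − (-2) · |-5 5; 5 5| = −(-2)·(-25 − 25) = -100
Sum: (-30) + (-100) = -130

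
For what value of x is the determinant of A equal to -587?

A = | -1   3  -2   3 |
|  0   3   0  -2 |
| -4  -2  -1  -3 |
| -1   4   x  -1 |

x = 7

Expanding along the column containing x, det(A) is linear in x: det(A) = (-73)·x + (-76).
Set (-73)·x + (-76) = -587  ⇒  (-73)·x = -511  ⇒  x = 7.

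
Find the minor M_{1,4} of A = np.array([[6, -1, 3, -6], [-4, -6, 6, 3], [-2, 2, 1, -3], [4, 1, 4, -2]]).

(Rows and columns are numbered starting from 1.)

-160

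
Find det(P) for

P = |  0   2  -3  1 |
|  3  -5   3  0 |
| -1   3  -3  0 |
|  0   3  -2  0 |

|P| = -10

Expand along column 4 (it has 3 zeros):
  − (1) · M_14   where M_14 = det([3 -5 3; -1 3 -3; 0 3 -2]) = 10
det = (-1)·(1)·(10) = -10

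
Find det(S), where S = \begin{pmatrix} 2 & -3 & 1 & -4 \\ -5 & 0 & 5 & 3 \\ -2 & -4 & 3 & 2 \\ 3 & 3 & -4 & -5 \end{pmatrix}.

Expand along row 2 (it has 1 zero):
  − (-5) · M_21   where M_21 = det([-3 1 -4; -4 3 2; 3 -4 -5]) = -21
  − (5) · M_23   where M_23 = det([2 -3 -4; -2 -4 2; 3 3 -5]) = 16
  + (3) · M_24   where M_24 = det([2 -3 1; -2 -4 3; 3 3 -4]) = 17
det = (-1)·(-5)·(-21) + (-1)·(5)·(16) + (+1)·(3)·(17) = -134

-134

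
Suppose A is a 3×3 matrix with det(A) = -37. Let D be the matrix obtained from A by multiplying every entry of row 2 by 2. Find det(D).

-74

Scaling one row by 2 multiplies the determinant by 2.
det(D) = (2)·(-37) = -74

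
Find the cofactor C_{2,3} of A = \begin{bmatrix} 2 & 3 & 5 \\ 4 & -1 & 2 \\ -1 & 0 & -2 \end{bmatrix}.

-3

Delete row 2 and column 3; the remaining 2×2 submatrix is [2 3; -1 0].
Its determinant is 2·0 − 3·(-1) = 3.
The cofactor carries sign (−1)^(2+3) = −1, so C_{2,3} = −(3) = -3.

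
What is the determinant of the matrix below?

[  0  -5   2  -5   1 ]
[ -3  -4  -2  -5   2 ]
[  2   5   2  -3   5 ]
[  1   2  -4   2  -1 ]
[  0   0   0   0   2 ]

Expand along row 5 (it has 4 zeros):
  + (2) · M_55   where M_55 = det([0 -5 2 -5; -3 -4 -2 -5; 2 5 2 -3; 1 2 -4 2]) = 580
det = (+1)·(2)·(580) = 1160

1160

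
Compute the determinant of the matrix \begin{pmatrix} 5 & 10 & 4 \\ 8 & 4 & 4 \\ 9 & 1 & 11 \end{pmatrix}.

-432

Expand along column 1:
  + 5 · |4 4; 1 11| = 5·(44 − 4) = 200
  − 8 · |10 4; 1 11| = −8·(110 − 4) = -848
  + 9 · |10 4; 4 4| = 9·(40 − 16) = 216
Sum: (200) + (-848) + (216) = -432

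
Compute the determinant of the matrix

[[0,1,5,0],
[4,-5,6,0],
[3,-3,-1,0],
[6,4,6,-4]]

Expand along column 4 (it has 3 zeros):
  + (-4) · M_44   where M_44 = det([0 1 5; 4 -5 6; 3 -3 -1]) = 37
det = (+1)·(-4)·(37) = -148

-148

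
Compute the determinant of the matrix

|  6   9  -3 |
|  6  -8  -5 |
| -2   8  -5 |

Expand along column 1:
  + 6 · |-8 -5; 8 -5| = 6·(40 − (-40)) = 480
  − 6 · |9 -3; 8 -5| = −6·(-45 − (-24)) = 126
  + (-2) · |9 -3; -8 -5| = (-2)·(-45 − 24) = 138
Sum: (480) + (126) + (138) = 744

744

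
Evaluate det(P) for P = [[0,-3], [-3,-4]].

-9

det(P) = 0·(-4) − (-3)·(-3) = 0 − 9 = -9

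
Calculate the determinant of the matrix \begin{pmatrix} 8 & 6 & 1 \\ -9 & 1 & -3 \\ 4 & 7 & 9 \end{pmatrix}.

587

Expand along column 1:
  + 8 · |1 -3; 7 9| = 8·(9 − (-21)) = 240
  − (-9) · |6 1; 7 9| = −(-9)·(54 − 7) = 423
  + 4 · |6 1; 1 -3| = 4·(-18 − 1) = -76
Sum: (240) + (423) + (-76) = 587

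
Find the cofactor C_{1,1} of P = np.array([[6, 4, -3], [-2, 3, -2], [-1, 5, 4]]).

Delete row 1 and column 1; the remaining 2×2 submatrix is [3 -2; 5 4].
Its determinant is 3·4 − (-2)·5 = 22.
The cofactor carries sign (−1)^(1+1) = +1, so C_{1,1} = +(22) = 22.

22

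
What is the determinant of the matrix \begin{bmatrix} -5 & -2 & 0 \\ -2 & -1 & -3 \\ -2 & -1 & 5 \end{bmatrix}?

8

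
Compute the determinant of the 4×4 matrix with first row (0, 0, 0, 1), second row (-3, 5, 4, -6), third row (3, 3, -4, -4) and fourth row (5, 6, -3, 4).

Expand along row 1 (it has 3 zeros):
  − (1) · M_14   where M_14 = det([-3 5 4; 3 3 -4; 5 6 -3]) = -88
det = (-1)·(1)·(-88) = 88

88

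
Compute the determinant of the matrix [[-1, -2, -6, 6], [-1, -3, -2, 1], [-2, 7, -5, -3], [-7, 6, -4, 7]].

The determinant is 1375.

Expand along row 1:
  + (-1) · M_11   where M_11 = det([-3 -2 1; 7 -5 -3; 6 -4 7]) = 277
  − (-2) · M_12   where M_12 = det([-1 -2 1; -2 -5 -3; -7 -4 7]) = -50
  + (-6) · M_13   where M_13 = det([-1 -3 1; -2 7 -3; -7 6 7]) = -135
  − (6) · M_14   where M_14 = det([-1 -3 -2; -2 7 -5; -7 6 -4]) = -157
det = (+1)·(-1)·(277) + (-1)·(-2)·(-50) + (+1)·(-6)·(-135) + (-1)·(6)·(-157) = 1375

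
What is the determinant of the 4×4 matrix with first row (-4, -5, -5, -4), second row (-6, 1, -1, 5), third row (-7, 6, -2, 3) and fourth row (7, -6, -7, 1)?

3397

Expand along row 1:
  + (-4) · M_11   where M_11 = det([1 -1 5; 6 -2 3; -6 -7 1]) = -227
  − (-5) · M_12   where M_12 = det([-6 -1 5; -7 -2 3; 7 -7 1]) = 173
  + (-5) · M_13   where M_13 = det([-6 1 5; -7 6 3; 7 -6 1]) = -116
  − (-4) · M_14   where M_14 = det([-6 1 -1; -7 6 -2; 7 -6 -7]) = 261
det = (+1)·(-4)·(-227) + (-1)·(-5)·(173) + (+1)·(-5)·(-116) + (-1)·(-4)·(261) = 3397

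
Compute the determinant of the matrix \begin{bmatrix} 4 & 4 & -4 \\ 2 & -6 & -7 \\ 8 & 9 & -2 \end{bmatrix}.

Expand along row 1:
  + 4 · |-6 -7; 9 -2| = 4·(12 − (-63)) = 300
  − 4 · |2 -7; 8 -2| = −4·(-4 − (-56)) = -208
  + (-4) · |2 -6; 8 9| = (-4)·(18 − (-48)) = -264
Sum: (300) + (-208) + (-264) = -172

-172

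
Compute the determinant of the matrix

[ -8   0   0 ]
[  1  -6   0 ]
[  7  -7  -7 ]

The matrix is lower triangular, so the determinant is the product of the diagonal entries:
det = (-8) · (-6) · (-7) = -336

-336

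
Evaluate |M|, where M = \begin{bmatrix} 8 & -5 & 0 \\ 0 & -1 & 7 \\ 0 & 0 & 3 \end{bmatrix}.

M is upper triangular, so det(M) is the product of the diagonal entries:
det = (8) · (-1) · (3) = -24

-24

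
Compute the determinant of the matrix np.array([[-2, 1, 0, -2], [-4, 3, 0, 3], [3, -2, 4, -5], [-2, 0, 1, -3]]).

Expand along column 3 (it has 2 zeros):
  + (4) · M_33   where M_33 = det([-2 1 -2; -4 3 3; -2 0 -3]) = -12
  − (1) · M_43   where M_43 = det([-2 1 -2; -4 3 3; 3 -2 -5]) = 9
det = (+1)·(4)·(-12) + (-1)·(1)·(9) = -57

-57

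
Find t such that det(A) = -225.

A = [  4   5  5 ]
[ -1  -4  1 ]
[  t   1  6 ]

Expanding along the column containing t, det(A) is linear in t: det(A) = (25)·t + (-75).
Set (25)·t + (-75) = -225  ⇒  (25)·t = -150  ⇒  t = -6.

-6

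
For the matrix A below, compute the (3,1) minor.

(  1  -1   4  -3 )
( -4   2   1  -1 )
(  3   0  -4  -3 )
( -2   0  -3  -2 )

Delete row 3 and column 1; the remaining 3×3 submatrix is [-1 4 -3; 2 1 -1; 0 -3 -2].
Its determinant is 39.

39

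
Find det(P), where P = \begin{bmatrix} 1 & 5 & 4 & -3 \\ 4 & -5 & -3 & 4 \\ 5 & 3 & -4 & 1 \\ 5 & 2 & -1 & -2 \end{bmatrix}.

-482

Expand along row 1:
  + (1) · M_11   where M_11 = det([-5 -3 4; 3 -4 1; 2 -1 -2]) = -49
  − (5) · M_12   where M_12 = det([4 -3 4; 5 -4 1; 5 -1 -2]) = 51
  + (4) · M_13   where M_13 = det([4 -5 4; 5 3 1; 5 2 -2]) = -127
  − (-3) · M_14   where M_14 = det([4 -5 -3; 5 3 -4; 5 2 -1]) = 110
det = (+1)·(1)·(-49) + (-1)·(5)·(51) + (+1)·(4)·(-127) + (-1)·(-3)·(110) = -482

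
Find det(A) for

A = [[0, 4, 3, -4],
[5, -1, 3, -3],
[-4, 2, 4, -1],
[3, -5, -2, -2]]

Expand along row 1 (it has 1 zero):
  − (4) · M_12   where M_12 = det([5 3 -3; -4 4 -1; 3 -2 -2]) = -71
  + (3) · M_13   where M_13 = det([5 -1 -3; -4 2 -1; 3 -5 -2]) = -76
  − (-4) · M_14   where M_14 = det([5 -1 3; -4 2 4; 3 -5 -2]) = 118
det = (-1)·(4)·(-71) + (+1)·(3)·(-76) + (-1)·(-4)·(118) = 528

det(A) = 528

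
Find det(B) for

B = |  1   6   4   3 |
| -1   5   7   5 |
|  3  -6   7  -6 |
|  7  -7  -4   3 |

Expand along row 1:
  + (1) · M_11   where M_11 = det([5 7 5; -6 7 -6; -7 -4 3]) = 770
  − (6) · M_12   where M_12 = det([-1 7 5; 3 7 -6; 7 -4 3]) = -659
  + (4) · M_13   where M_13 = det([-1 5 5; 3 -6 -6; 7 -7 3]) = -90
  − (3) · M_14   where M_14 = det([-1 5 7; 3 -6 7; 7 -7 -4]) = 379
det = (+1)·(1)·(770) + (-1)·(6)·(-659) + (+1)·(4)·(-90) + (-1)·(3)·(379) = 3227

3227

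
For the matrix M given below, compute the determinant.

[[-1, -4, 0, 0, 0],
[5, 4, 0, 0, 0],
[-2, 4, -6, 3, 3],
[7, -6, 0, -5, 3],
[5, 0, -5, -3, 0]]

|M| = -2784

M is block lower-triangular with a 2×2 block and a 3×3 block on the diagonal, so its determinant equals the product of the determinants of the diagonal blocks.
det of the 2×2 block = 16
det of the 3×3 block = -174
det = (16)·(-174) = -2784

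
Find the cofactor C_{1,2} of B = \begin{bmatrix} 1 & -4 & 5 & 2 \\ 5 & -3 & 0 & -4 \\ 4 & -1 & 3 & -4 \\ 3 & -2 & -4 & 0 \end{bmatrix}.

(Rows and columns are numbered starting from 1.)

The cofactor is -20.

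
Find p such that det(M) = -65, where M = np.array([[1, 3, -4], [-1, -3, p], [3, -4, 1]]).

p = -1

Expanding along the column containing p, det(M) is linear in p: det(M) = (13)·p + (-52).
Set (13)·p + (-52) = -65  ⇒  (13)·p = -13  ⇒  p = -1.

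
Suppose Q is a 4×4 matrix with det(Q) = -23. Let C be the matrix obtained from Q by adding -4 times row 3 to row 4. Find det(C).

Adding a multiple of one row to another leaves the determinant unchanged.
det(C) = (1)·(-23) = -23

-23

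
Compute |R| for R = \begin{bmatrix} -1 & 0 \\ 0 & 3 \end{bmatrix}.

det(R) = -3

det(R) = (-1)·3 − 0·0 = -3 − 0 = -3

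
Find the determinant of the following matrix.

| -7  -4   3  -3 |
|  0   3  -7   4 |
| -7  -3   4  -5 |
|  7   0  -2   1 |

Expand along row 2 (it has 1 zero):
  + (3) · M_22   where M_22 = det([-7 3 -3; -7 4 -5; 7 -2 1]) = 0
  − (-7) · M_23   where M_23 = det([-7 -4 -3; -7 -3 -5; 7 0 1]) = 70
  + (4) · M_24   where M_24 = det([-7 -4 3; -7 -3 4; 7 0 -2]) = -35
det = (+1)·(3)·(0) + (-1)·(-7)·(70) + (+1)·(4)·(-35) = 350

350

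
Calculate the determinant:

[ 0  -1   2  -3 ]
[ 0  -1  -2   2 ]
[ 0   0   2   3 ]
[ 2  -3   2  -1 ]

-44

Expand along column 1 (it has 3 zeros):
  − (2) · M_41   where M_41 = det([-1 2 -3; -1 -2 2; 0 2 3]) = 22
det = (-1)·(2)·(22) = -44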